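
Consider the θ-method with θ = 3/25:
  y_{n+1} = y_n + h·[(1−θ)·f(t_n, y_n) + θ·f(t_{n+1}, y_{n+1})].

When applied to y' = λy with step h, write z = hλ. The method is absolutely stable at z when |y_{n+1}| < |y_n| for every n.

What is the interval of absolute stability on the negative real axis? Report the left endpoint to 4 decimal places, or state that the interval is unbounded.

(-2.6316, 0).

With y'=λy (z=hλ):
  y_{n+1} = y_n + z·[22/25·y_n + 3/25·y_{n+1}] ⇒ (1 − 3/25z)y_{n+1} = (1 + 22/25z)y_n
  so R(z) = (1 + 22/25z)/(1 − 3/25z).

Find x<0 with |R(x)|<1.
x=-0.56: |R|=0.4753
R=−1: 1+22/25x = −1+3/25x ⇒ -19/25x=2 ⇒ x=2/(-19/25)=-2.6316
Confirm numerically:
  x=-2.519: |R|=0.93430 <1
  x=-2.434: |R|=0.88378 <1
  x=-1.276: |R|=0.10656 <1
  x=-1.210: |R|=0.05658 <1
  x=-2.902: |R|=1.15244 >1
  x=-2.866: |R|=1.13257 >1
Stable set (-2.6316, 0).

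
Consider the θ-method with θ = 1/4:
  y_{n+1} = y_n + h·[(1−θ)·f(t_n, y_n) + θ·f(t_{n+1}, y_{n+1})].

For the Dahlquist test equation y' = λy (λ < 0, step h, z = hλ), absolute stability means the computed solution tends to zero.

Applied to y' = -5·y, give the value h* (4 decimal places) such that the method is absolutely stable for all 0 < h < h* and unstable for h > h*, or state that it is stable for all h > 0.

Test eqn y'=λy, z=hλ:
  y_{n+1} = y_n + z·[3/4·y_n + 1/4·y_{n+1}] ⇒ (1 − 1/4z)y_{n+1} = (1 + 3/4z)y_n
  so R(z) = (1 + 3/4z)/(1 − 1/4z).

Need |R(x)|<1, x<0.
x=-0.43: |R|=0.6117
R=−1: 1+3/4x = −1+1/4x ⇒ -1/2x=2 ⇒ x=2/(-1/2)=-4.0000
Confirm numerically:
  x=-3.939: |R|=0.98463 <1
  x=-2.242: |R|=0.43672 <1
  x=-1.657: |R|=0.17165 <1
  x=-4.232: |R|=1.05637 >1
  x=-4.201: |R|=1.04902 >1
  x=-4.027: |R|=1.00673 >1
So |R|<1 on (-4.0000, 0).

(-4.0000,0); λ=-5 ⇒ h* = (4)/5 = 0.8000.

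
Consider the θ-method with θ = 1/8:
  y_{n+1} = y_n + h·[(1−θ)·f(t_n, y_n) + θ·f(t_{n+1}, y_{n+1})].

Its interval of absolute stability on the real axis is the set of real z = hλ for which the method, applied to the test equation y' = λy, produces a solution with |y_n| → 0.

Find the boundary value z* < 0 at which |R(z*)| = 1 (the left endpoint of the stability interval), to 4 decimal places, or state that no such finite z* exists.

z* = -2.6667.

On y'=λy, z=hλ:
  y_{n+1} = y_n + z·[7/8·y_n + 1/8·y_{n+1}] ⇒ (1 − 1/8z)y_{n+1} = (1 + 7/8z)y_n
  Hence R(z) = (1 + 7/8z)/(1 − 1/8z).

Solve |R(x)|<1 on ℝ⁻.
x=-1.26: |R|=0.0886
R=−1: 1+7/8x = −1+1/8x ⇒ -3/4x=2 ⇒ x=2/(-3/4)=-2.6667
Confirm numerically:
  x=-2.011: |R|=0.60703 <1
  x=-1.573: |R|=0.31453 <1
  x=-1.232: |R|=0.06759 <1
  x=-2.900: |R|=1.12844 >1
  x=-2.870: |R|=1.11224 >1
Interval (-2.6667, 0).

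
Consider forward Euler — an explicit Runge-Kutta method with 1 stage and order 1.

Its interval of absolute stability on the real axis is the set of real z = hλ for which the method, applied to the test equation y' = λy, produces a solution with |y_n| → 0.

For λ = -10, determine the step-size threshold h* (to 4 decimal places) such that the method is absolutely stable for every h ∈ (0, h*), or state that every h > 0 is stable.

(-2.0000,0); λ=-10 ⇒ h* = 0.2000.

With y'=λy (z=hλ):
  order 1, 1-stage ⇒ R(z)=1+z
  (e.g. R(-0.42)=0.58000, |R|=0.58000)

Need |R(x)|<1, x<0.
x=-0.42: |R|=0.5800
|R(-2.21)|=1.2100 |R(-1.28)|=0.2800 |R(-0.95)|=0.0500
Bisect:
  x_lo=-2.6395 |R|=1.6395  x_hi=-0.2533 |R|=0.7467
  mid=-1.44639 |R|=0.44639 →hi
  mid=-2.04293 |R|=1.04293 →lo
  mid=-1.74466 |R|=0.74466 →hi
  mid=-1.89380 |R|=0.89380 →hi
  mid=-1.96837 |R|=0.96837 →hi
  mid=-2.00565 |R|=1.00565 →lo
  mid=-1.98701 |R|=0.98701 →hi
  mid=-1.99633 |R|=0.99633 →hi
  mid=-2.00099 |R|=1.00099 →lo
  ...
  [-2.00012,-1.99997] ⇒ x*=-2.0000
So |R|<1 on (-2.0000, 0).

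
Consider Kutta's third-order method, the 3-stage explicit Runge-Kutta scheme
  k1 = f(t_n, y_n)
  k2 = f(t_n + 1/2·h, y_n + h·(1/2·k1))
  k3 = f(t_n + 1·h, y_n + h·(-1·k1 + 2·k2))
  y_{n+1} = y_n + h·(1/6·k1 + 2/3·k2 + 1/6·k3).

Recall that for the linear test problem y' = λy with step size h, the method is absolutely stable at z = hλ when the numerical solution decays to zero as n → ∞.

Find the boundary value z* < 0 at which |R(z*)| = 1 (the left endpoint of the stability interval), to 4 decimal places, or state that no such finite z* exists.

On y'=λy, z=hλ:
  order 3, 3-stage ⇒ R(z)=1+z+z^2/2+z^3/6
  (e.g. R(-0.56)=0.56753, |R|=0.56753)

Need |R(x)|<1, x<0.
x=-0.56: |R|=0.5675
|R(-2.74)|=1.4147 |R(-1.7)|=0.0738 |R(-1.41)|=0.1168
Bisect:
  x_lo=-3.3718 |R|=3.0763  x_hi=-0.1652 |R|=0.8477
  mid=-1.76849 |R|=0.12655 →hi
  mid=-2.57015 |R|=1.09691 →lo
  mid=-2.16932 |R|=0.51780 →hi
  mid=-2.36973 |R|=0.77984 →hi
  mid=-2.46994 |R|=0.93100 →hi
  mid=-2.52005 |R|=1.01204 →lo
  mid=-2.49499 |R|=0.97105 →hi
  mid=-2.50752 |R|=0.99143 →hi
  mid=-2.51378 |R|=1.00171 →lo
  mid=-2.51065 |R|=0.99656 →hi
  ...
  [-2.51280,-2.51261] ⇒ x*=-2.5127
Stable set (-2.5127, 0).

left endpoint -2.5127.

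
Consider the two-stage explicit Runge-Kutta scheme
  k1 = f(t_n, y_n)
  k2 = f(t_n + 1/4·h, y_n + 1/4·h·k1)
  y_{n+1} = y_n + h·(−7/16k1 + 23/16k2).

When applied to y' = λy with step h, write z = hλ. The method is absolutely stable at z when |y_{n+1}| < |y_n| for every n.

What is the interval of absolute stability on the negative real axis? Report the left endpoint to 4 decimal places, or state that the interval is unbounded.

(-2.7826, 0).

Set f=λy, z=hλ:
  k1=λy_n ⇒ h·k1=z·y_n;  k2=λ(1+1/4z)y_n ⇒ h·k2=z(1+1/4z)y_n
  y_{n+1}/y_n = 1 − 7/16z + 23/16z(1+1/4z) = 1 + z + 23/64z²
  so R(z) = 1 + z + 23/64z².

Need |R(x)|<1, x<0.
x=-1.45: |R|=0.3056
R=1: x+23/64x²=0 ⇒ x=−64/23=-2.7826; min R=1−1/(4·23/64)=0.3043>−1
Confirm numerically:
  x=-2.248: |R|=0.56810 <1
  x=-2.121: |R|=0.49570 <1
  x=-1.524: |R|=0.31068 <1
  x=-3.353: |R|=1.68731 >1
  x=-3.007: |R|=1.24249 >1
Interval (-2.7826, 0).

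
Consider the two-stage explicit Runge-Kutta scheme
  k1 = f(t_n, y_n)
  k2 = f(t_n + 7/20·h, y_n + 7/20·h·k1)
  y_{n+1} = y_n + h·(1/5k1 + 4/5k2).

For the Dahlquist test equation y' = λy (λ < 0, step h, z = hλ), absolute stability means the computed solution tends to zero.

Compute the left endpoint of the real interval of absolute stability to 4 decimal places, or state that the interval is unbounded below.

z* = -3.5714.

Test eqn y'=λy, z=hλ:
  k1=λy_n ⇒ h·k1=z·y_n;  k2=λ(1+7/20z)y_n ⇒ h·k2=z(1+7/20z)y_n
  y_{n+1}/y_n = 1 + 1/5z + 4/5z(1+7/20z) = 1 + z + 7/25z²
  R(z) = 1 + z + 7/25z².

Need |R(x)|<1, x<0.
x=-0.52: |R|=0.5557
R=1: x+7/25x²=0 ⇒ x=−25/7=-3.5714; min R=1−1/(4·7/25)=0.1071>−1
Confirm numerically:
  x=-3.067: |R|=0.56682 <1
  x=-2.118: |R|=0.13806 <1
  x=-1.558: |R|=0.12166 <1
  x=-4.132: |R|=1.64856 >1
  x=-3.819: |R|=1.26473 >1
Stable set (-3.5714, 0).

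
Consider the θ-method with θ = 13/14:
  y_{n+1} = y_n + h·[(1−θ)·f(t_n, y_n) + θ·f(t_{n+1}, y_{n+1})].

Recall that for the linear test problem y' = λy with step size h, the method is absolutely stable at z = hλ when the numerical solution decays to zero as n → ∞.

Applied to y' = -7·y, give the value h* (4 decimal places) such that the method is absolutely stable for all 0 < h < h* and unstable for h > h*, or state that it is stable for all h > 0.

(−∞, 0) — no finite endpoint. Any h>0 works for λ=-7.

With y'=λy (z=hλ):
  y_{n+1} = y_n + z·[1/14·y_n + 13/14·y_{n+1}] ⇒ (1 − 13/14z)y_{n+1} = (1 + 1/14z)y_n
  R(z) = (1 + 1/14z)/(1 − 13/14z).

Need |R(x)|<1, x<0.
x=-0.39: |R|=0.7137
x=-2: |R|=0.3000
x=-10: |R|=0.0278
x=-100: |R|=0.0654
θ=13/14≥1/2 ⇒ |1+1/14x|<|1−13/14x| ∀x<0 ⇒ unbounded interval.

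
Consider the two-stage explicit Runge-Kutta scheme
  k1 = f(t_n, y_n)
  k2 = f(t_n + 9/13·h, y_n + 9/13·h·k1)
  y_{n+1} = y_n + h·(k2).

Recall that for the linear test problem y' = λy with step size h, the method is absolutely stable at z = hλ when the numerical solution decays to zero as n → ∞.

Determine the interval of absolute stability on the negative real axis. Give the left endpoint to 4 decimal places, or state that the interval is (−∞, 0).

Set f=λy, z=hλ:
  k1=λy_n ⇒ h·k1=z·y_n;  k2=λ(1+9/13z)y_n ⇒ h·k2=z(1+9/13z)y_n
  y_{n+1}/y_n = 1 + z(1+9/13z) = 1 + z + 9/13z²
  so R(z) = 1 + z + 9/13z².

Solve |R(x)|<1 on ℝ⁻.
x=-0.65: |R|=0.6425
R=1: x+9/13x²=0 ⇒ x=−13/9=-1.4444; min R=1−1/(4·9/13)=0.6389>−1
Confirm numerically:
  x=-1.134: |R|=0.75628 <1
  x=-0.912: |R|=0.66382 <1
  x=-0.853: |R|=0.65073 <1
  x=-1.988: |R|=1.74810 >1
  x=-1.923: |R|=1.63710 >1
  x=-1.828: |R|=1.48540 >1
So |R|<1 on (-1.4444, 0).

(-1.4444, 0).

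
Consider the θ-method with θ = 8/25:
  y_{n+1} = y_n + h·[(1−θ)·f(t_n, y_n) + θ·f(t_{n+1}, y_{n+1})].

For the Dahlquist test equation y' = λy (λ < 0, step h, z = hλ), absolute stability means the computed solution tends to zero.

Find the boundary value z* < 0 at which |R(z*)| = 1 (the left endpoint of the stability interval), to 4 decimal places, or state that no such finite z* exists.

left endpoint -5.5556.

On y'=λy, z=hλ:
  y_{n+1} = y_n + z·[17/25·y_n + 8/25·y_{n+1}] ⇒ (1 − 8/25z)y_{n+1} = (1 + 17/25z)y_n
  R(z) = (1 + 17/25z)/(1 − 8/25z).

Boundary: |R(x)|=1, x<0.
x=-1: |R|=0.2424
R=−1: 1+17/25x = −1+8/25x ⇒ -9/25x=2 ⇒ x=2/(-9/25)=-5.5556
Confirm numerically:
  x=-3.553: |R|=0.66264 <1
  x=-2.562: |R|=0.40782 <1
  x=-2.365: |R|=0.34620 <1
  x=-6.116: |R|=1.06823 >1
  x=-5.913: |R|=1.04449 >1
Interval (-5.5556, 0).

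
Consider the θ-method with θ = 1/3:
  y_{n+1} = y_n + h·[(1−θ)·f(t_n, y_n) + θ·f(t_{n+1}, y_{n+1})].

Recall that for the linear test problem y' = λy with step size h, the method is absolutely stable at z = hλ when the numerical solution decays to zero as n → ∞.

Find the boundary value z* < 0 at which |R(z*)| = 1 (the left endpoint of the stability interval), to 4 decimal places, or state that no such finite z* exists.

With y'=λy (z=hλ):
  y_{n+1} = y_n + z·[2/3·y_n + 1/3·y_{n+1}] ⇒ (1 − 1/3z)y_{n+1} = (1 + 2/3z)y_n
  ⇒ R(z) = (1 + 2/3z)/(1 − 1/3z).

Find x<0 with |R(x)|<1.
x=-0.38: |R|=0.6627
R=−1: 1+2/3x = −1+1/3x ⇒ -1/3x=2 ⇒ x=2/(-1/3)=-6.0000
Confirm numerically:
  x=-5.337: |R|=0.92047 <1
  x=-4.157: |R|=0.74249 <1
  x=-2.669: |R|=0.41242 <1
  x=-2.521: |R|=0.36986 <1
  x=-6.528: |R|=1.05542 >1
  x=-6.159: |R|=1.01736 >1
  x=-6.080: |R|=1.00881 >1
Interval (-6.0000, 0).

left endpoint -6.0000.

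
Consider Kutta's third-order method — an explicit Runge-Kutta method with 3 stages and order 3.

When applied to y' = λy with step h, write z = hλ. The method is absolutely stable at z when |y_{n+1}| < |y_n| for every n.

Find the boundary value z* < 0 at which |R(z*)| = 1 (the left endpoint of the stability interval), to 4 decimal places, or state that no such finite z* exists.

Set f=λy, z=hλ:
  order 3, 3-stage ⇒ R(z)=1+z+z^2/2+z^3/6
  (e.g. R(-1.54)=0.03709, |R|=0.03709)

Find x<0 with |R(x)|<1.
x=-1.54: |R|=0.0371
|R(-2.14)|=0.4836 |R(-0.6)|=0.5440 |R(-0.58)|=0.5557
Bisect:
  x_lo=-3.1377 |R|=2.3637  x_hi=-0.3226 |R|=0.7239
  mid=-1.73015 |R|=0.09662 →hi
  mid=-2.43395 |R|=0.87505 →hi
  mid=-2.78584 |R|=1.50883 →lo
  mid=-2.60989 |R|=1.16702 →lo
  mid=-2.52192 |R|=1.01515 →lo
  mid=-2.47793 |R|=0.94367 →hi
  mid=-2.49993 |R|=0.97905 →hi
  mid=-2.51092 |R|=0.99701 →hi
  mid=-2.51642 |R|=1.00605 →lo
  mid=-2.51367 |R|=1.00152 →lo
  ...
  [-2.51281,-2.51264] ⇒ x*=-2.5127
So |R|<1 on (-2.5127, 0).

z* = -2.5127.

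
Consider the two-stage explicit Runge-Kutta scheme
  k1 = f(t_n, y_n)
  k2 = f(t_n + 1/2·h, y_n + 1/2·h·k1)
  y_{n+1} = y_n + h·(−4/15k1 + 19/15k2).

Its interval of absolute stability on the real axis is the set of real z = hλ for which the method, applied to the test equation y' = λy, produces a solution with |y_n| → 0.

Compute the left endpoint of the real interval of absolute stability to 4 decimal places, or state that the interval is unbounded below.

Set f=λy, z=hλ:
  k1=λy_n ⇒ h·k1=z·y_n;  k2=λ(1+1/2z)y_n ⇒ h·k2=z(1+1/2z)y_n
  y_{n+1}/y_n = 1 − 4/15z + 19/15z(1+1/2z) = 1 + z + 19/30z²
  ⇒ R(z) = 1 + z + 19/30z².

Solve |R(x)|<1 on ℝ⁻.
x=-1.29: |R|=0.7639
R=1: x+19/30x²=0 ⇒ x=−30/19=-1.5789; min R=1−1/(4·19/30)=0.6053>−1
Confirm numerically:
  x=-0.866: |R|=0.60897 <1
  x=-0.813: |R|=0.60561 <1
  x=-0.712: |R|=0.60906 <1
  x=-0.691: |R|=0.61140 <1
  x=-2.006: |R|=1.54256 >1
  x=-1.703: |R|=1.13380 >1
Interval (-1.5789, 0).

left endpoint -1.5789.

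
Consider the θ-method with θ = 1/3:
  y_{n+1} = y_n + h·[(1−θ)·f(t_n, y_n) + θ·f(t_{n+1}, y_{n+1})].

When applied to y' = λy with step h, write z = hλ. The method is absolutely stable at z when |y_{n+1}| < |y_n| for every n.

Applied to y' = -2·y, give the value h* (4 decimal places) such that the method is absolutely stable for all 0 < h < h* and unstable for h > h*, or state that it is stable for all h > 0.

(-6.0000,0); λ=-2 ⇒ h* = (6)/2 = 3.0000.

Set f=λy, z=hλ:
  y_{n+1} = y_n + z·[2/3·y_n + 1/3·y_{n+1}] ⇒ (1 − 1/3z)y_{n+1} = (1 + 2/3z)y_n
  R(z) = (1 + 2/3z)/(1 − 1/3z).

Boundary: |R(x)|=1, x<0.
x=-1.23: |R|=0.1277
R=−1: 1+2/3x = −1+1/3x ⇒ -1/3x=2 ⇒ x=2/(-1/3)=-6.0000
Confirm numerically:
  x=-5.589: |R|=0.95215 <1
  x=-5.197: |R|=0.90204 <1
  x=-4.173: |R|=0.74529 <1
  x=-6.587: |R|=1.06123 >1
  x=-6.238: |R|=1.02576 >1
  x=-6.071: |R|=1.00783 >1
So |R|<1 on (-6.0000, 0).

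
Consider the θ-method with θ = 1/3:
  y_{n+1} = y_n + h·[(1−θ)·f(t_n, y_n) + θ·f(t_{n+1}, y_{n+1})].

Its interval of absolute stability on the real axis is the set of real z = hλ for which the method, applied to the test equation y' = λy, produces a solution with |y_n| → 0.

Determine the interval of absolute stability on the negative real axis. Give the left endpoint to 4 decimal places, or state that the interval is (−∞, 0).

z∈(-6.0000,0).

Test eqn y'=λy, z=hλ:
  y_{n+1} = y_n + z·[2/3·y_n + 1/3·y_{n+1}] ⇒ (1 − 1/3z)y_{n+1} = (1 + 2/3z)y_n
  ⇒ R(z) = (1 + 2/3z)/(1 − 1/3z).

Need |R(x)|<1, x<0.
x=-0.37: |R|=0.6706
R=−1: 1+2/3x = −1+1/3x ⇒ -1/3x=2 ⇒ x=2/(-1/3)=-6.0000
Confirm numerically:
  x=-5.420: |R|=0.93112 <1
  x=-4.816: |R|=0.84852 <1
  x=-4.127: |R|=0.73720 <1
  x=-3.620: |R|=0.64048 <1
  x=-6.576: |R|=1.06015 >1
  x=-6.534: |R|=1.05601 >1
  x=-6.472: |R|=1.04983 >1
So |R|<1 on (-6.0000, 0).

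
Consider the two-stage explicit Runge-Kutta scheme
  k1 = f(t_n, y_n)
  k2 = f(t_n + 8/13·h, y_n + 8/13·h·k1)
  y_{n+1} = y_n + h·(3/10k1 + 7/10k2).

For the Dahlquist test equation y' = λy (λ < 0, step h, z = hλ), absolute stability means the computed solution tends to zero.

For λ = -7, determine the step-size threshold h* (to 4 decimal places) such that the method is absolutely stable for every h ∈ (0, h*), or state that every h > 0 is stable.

(-2.3214,0); λ=-7 ⇒ h* = (65/28)/7 = 0.3316.

On y'=λy, z=hλ:
  k1=λy_n ⇒ h·k1=z·y_n;  k2=λ(1+8/13z)y_n ⇒ h·k2=z(1+8/13z)y_n
  y_{n+1}/y_n = 1 + 3/10z + 7/10z(1+8/13z) = 1 + z + 28/65z²
  so R(z) = 1 + z + 28/65z².

Need |R(x)|<1, x<0.
x=-1.63: |R|=0.5145
R=1: x+28/65x²=0 ⇒ x=−65/28=-2.3214; min R=1−1/(4·28/65)=0.4196>−1
Confirm numerically:
  x=-1.859: |R|=0.62969 <1
  x=-1.509: |R|=0.47190 <1
  x=-1.155: |R|=0.41966 <1
  x=-0.947: |R|=0.43932 <1
  x=-2.697: |R|=1.43633 >1
  x=-2.413: |R|=1.09518 >1
So |R|<1 on (-2.3214, 0).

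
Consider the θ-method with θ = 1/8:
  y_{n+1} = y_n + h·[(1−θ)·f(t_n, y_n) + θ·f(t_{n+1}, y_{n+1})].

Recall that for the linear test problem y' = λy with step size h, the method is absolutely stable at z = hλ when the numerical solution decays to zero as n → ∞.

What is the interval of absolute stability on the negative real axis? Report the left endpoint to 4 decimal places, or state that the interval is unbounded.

Test eqn y'=λy, z=hλ:
  y_{n+1} = y_n + z·[7/8·y_n + 1/8·y_{n+1}] ⇒ (1 − 1/8z)y_{n+1} = (1 + 7/8z)y_n
  Hence R(z) = (1 + 7/8z)/(1 − 1/8z).

Boundary: |R(x)|=1, x<0.
x=-0.84: |R|=0.2398
R=−1: 1+7/8x = −1+1/8x ⇒ -3/4x=2 ⇒ x=2/(-3/4)=-2.6667
Confirm numerically:
  x=-2.491: |R|=0.89953 <1
  x=-1.873: |R|=0.51767 <1
  x=-1.634: |R|=0.35686 <1
  x=-2.777: |R|=1.06143 >1
  x=-2.767: |R|=1.05591 >1
  x=-2.749: |R|=1.04596 >1
Interval (-2.6667, 0).

z∈(-2.6667,0).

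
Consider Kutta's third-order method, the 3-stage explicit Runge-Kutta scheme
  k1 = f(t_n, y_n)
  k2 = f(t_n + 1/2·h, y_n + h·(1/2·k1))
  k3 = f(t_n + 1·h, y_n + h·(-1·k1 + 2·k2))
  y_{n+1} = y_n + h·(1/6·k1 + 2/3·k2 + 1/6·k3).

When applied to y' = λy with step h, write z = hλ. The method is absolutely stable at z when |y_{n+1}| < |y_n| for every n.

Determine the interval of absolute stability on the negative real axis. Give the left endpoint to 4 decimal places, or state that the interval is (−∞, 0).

Set f=λy, z=hλ:
  order 3, 3-stage ⇒ R(z)=1+z+z^2/2+z^3/6
  (e.g. R(-0.82)=0.42431, |R|=0.42431)

Solve |R(x)|<1 on ℝ⁻.
x=-0.82: |R|=0.4243
|R(-2.43)|=0.8690 |R(-1.71)|=0.0813 |R(-1.5)|=0.0625
Bisect:
  x_lo=-2.9553 |R|=1.8902  x_hi=-0.1883 |R|=0.8283
  mid=-1.57181 |R|=0.01627 →hi
  mid=-2.26355 |R|=0.63466 →hi
  mid=-2.60942 |R|=1.16617 →lo
  mid=-2.43648 |R|=0.87894 →hi
  mid=-2.52295 |R|=1.01686 →lo
  mid=-2.47972 |R|=0.94652 →hi
  mid=-2.50134 |R|=0.98134 →hi
  mid=-2.51214 |R|=0.99901 →hi
  mid=-2.51755 |R|=1.00791 →lo
  ...
  [-2.51282,-2.51265] ⇒ x*=-2.5127
Stable set (-2.5127, 0).

z∈(-2.5127,0).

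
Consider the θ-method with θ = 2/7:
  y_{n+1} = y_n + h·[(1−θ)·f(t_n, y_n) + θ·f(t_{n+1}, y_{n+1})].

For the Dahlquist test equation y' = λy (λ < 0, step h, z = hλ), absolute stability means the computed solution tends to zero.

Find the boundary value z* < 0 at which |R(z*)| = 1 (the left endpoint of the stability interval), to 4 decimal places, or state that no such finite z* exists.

z* = -4.6667.

Set f=λy, z=hλ:
  y_{n+1} = y_n + z·[5/7·y_n + 2/7·y_{n+1}] ⇒ (1 − 2/7z)y_{n+1} = (1 + 5/7z)y_n
  so R(z) = (1 + 5/7z)/(1 − 2/7z).

Need |R(x)|<1, x<0.
x=-0.32: |R|=0.7068
R=−1: 1+5/7x = −1+2/7x ⇒ -3/7x=2 ⇒ x=2/(-3/7)=-4.6667
Confirm numerically:
  x=-4.620: |R|=0.99138 <1
  x=-4.565: |R|=0.98109 <1
  x=-3.386: |R|=0.72103 <1
  x=-5.237: |R|=1.09792 >1
  x=-5.220: |R|=1.09518 >1
  x=-4.791: |R|=1.02249 >1
So |R|<1 on (-4.6667, 0).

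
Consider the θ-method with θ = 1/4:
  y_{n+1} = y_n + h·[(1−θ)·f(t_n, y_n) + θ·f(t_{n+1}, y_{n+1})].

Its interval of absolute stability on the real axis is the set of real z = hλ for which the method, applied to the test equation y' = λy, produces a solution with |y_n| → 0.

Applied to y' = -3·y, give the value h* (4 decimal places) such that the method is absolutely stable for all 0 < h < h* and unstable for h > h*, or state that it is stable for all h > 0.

(-4.0000,0); λ=-3 ⇒ h* = (4)/3 = 1.3333.

With y'=λy (z=hλ):
  y_{n+1} = y_n + z·[3/4·y_n + 1/4·y_{n+1}] ⇒ (1 − 1/4z)y_{n+1} = (1 + 3/4z)y_n
  Hence R(z) = (1 + 3/4z)/(1 − 1/4z).

Find x<0 with |R(x)|<1.
x=-0.62: |R|=0.4632
R=−1: 1+3/4x = −1+1/4x ⇒ -1/2x=2 ⇒ x=2/(-1/2)=-4.0000
Confirm numerically:
  x=-3.552: |R|=0.88136 <1
  x=-3.539: |R|=0.87770 <1
  x=-3.006: |R|=0.71624 <1
  x=-1.697: |R|=0.19150 <1
  x=-4.587: |R|=1.13672 >1
  x=-4.334: |R|=1.08015 >1
Stable set (-4.0000, 0).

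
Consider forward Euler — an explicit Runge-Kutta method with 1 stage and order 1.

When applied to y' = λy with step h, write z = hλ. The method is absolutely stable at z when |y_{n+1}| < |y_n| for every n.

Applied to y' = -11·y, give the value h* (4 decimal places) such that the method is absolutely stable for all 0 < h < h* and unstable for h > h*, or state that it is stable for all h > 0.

(-2.0000,0); λ=-11 ⇒ h* = 0.1818.

With y'=λy (z=hλ):
  order 1, 1-stage ⇒ R(z)=1+z
  (e.g. R(-0.95)=0.05000, |R|=0.05000)

Boundary: |R(x)|=1, x<0.
x=-0.95: |R|=0.0500
|R(-1.88)|=0.8800 |R(-1.41)|=0.4100 |R(-0.69)|=0.3100
Bisect:
  x_lo=-2.7149 |R|=1.7149  x_hi=-0.1766 |R|=0.8234
  mid=-1.44574 |R|=0.44574 →hi
  mid=-2.08032 |R|=1.08032 →lo
  mid=-1.76303 |R|=0.76303 →hi
  mid=-1.92168 |R|=0.92168 →hi
  mid=-2.00100 |R|=1.00100 →lo
  mid=-1.96134 |R|=0.96134 →hi
  mid=-1.98117 |R|=0.98117 →hi
  mid=-1.99108 |R|=0.99108 →hi
  ...
  [-2.00007,-1.99991] ⇒ x*=-2.0000
Interval (-2.0000, 0).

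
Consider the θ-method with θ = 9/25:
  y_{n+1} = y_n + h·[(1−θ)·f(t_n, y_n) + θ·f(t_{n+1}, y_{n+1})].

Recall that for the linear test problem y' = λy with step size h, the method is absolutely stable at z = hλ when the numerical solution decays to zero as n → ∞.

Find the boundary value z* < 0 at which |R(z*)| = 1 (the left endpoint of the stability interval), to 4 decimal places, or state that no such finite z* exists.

left endpoint -7.1429.

Test eqn y'=λy, z=hλ:
  y_{n+1} = y_n + z·[16/25·y_n + 9/25·y_{n+1}] ⇒ (1 − 9/25z)y_{n+1} = (1 + 16/25z)y_n
  ⇒ R(z) = (1 + 16/25z)/(1 − 9/25z).

Solve |R(x)|<1 on ℝ⁻.
x=-1.28: |R|=0.1238
R=−1: 1+16/25x = −1+9/25x ⇒ -7/25x=2 ⇒ x=2/(-7/25)=-7.1429
Confirm numerically:
  x=-7.104: |R|=0.99694 <1
  x=-6.506: |R|=0.94665 <1
  x=-5.626: |R|=0.85961 <1
  x=-7.260: |R|=1.00908 >1
  x=-7.244: |R|=1.00785 >1
Interval (-7.1429, 0).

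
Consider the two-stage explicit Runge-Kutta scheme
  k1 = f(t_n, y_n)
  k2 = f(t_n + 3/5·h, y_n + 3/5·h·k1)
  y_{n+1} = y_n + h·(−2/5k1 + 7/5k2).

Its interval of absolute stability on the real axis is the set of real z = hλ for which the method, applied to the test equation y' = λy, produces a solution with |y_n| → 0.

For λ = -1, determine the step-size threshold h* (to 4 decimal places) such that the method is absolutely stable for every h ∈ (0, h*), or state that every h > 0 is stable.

Test eqn y'=λy, z=hλ:
  k1=λy_n ⇒ h·k1=z·y_n;  k2=λ(1+3/5z)y_n ⇒ h·k2=z(1+3/5z)y_n
  y_{n+1}/y_n = 1 − 2/5z + 7/5z(1+3/5z) = 1 + z + 21/25z²
  Hence R(z) = 1 + z + 21/25z².

Solve |R(x)|<1 on ℝ⁻.
x=-0.61: |R|=0.7026
R=1: x+21/25x²=0 ⇒ x=−25/21=-1.1905; min R=1−1/(4·21/25)=0.7024>−1
Confirm numerically:
  x=-0.782: |R|=0.73168 <1
  x=-0.706: |R|=0.71269 <1
  x=-0.683: |R|=0.70885 <1
  x=-1.745: |R|=1.81282 >1
  x=-1.244: |R|=1.05593 >1
Interval (-1.1905, 0).

(-1.1905,0); λ=-1 ⇒ h* = (25/21)/1 = 1.1905.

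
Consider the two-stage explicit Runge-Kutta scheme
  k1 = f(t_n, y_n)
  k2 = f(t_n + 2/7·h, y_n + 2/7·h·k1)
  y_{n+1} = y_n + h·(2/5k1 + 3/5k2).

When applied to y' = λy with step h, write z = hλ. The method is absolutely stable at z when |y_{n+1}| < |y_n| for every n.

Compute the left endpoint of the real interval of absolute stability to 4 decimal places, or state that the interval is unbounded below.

z* = -5.8333.

On y'=λy, z=hλ:
  k1=λy_n ⇒ h·k1=z·y_n;  k2=λ(1+2/7z)y_n ⇒ h·k2=z(1+2/7z)y_n
  y_{n+1}/y_n = 1 + 2/5z + 3/5z(1+2/7z) = 1 + z + 6/35z²
  ⇒ R(z) = 1 + z + 6/35z².

Solve |R(x)|<1 on ℝ⁻.
x=-0.87: |R|=0.2598
R=1: x+6/35x²=0 ⇒ x=−35/6=-5.8333; min R=1−1/(4·6/35)=-0.4583>−1
Confirm numerically:
  x=-5.245: |R|=0.47100 <1
  x=-4.583: |R|=0.01767 <1
  x=-3.714: |R|=0.34935 <1
  x=-3.414: |R|=0.41593 <1
  x=-6.241: |R|=1.43616 >1
  x=-6.031: |R|=1.20436 >1
  x=-6.027: |R|=1.20010 >1
Interval (-5.8333, 0).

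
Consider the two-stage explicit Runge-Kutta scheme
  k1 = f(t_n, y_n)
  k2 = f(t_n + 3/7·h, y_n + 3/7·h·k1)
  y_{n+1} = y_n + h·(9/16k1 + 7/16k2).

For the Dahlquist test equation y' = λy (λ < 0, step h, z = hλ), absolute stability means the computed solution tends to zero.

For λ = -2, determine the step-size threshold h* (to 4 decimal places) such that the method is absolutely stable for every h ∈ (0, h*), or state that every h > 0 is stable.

With y'=λy (z=hλ):
  k1=λy_n ⇒ h·k1=z·y_n;  k2=λ(1+3/7z)y_n ⇒ h·k2=z(1+3/7z)y_n
  y_{n+1}/y_n = 1 + 9/16z + 7/16z(1+3/7z) = 1 + z + 3/16z²
  ⇒ R(z) = 1 + z + 3/16z².

Need |R(x)|<1, x<0.
x=-1.75: |R|=0.1758
R=1: x+3/16x²=0 ⇒ x=−16/3=-5.3333; min R=1−1/(4·3/16)=-0.3333>−1
Confirm numerically:
  x=-5.172: |R|=0.84355 <1
  x=-4.324: |R|=0.18168 <1
  x=-4.053: |R|=0.02703 <1
  x=-5.807: |R|=1.51573 >1
  x=-5.569: |R|=1.24608 >1
  x=-5.452: |R|=1.12131 >1
Stable set (-5.3333, 0).

(-5.3333,0); λ=-2 ⇒ h* = (16/3)/2 = 2.6667.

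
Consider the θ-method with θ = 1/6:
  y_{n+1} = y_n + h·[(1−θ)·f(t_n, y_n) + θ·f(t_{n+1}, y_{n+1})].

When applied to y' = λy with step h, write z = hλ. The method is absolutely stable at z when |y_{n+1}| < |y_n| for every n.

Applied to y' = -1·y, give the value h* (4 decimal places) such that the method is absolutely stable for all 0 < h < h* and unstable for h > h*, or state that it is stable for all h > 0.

(-3.0000,0); λ=-1 ⇒ h* = (3)/1 = 3.0000.

Set f=λy, z=hλ:
  y_{n+1} = y_n + z·[5/6·y_n + 1/6·y_{n+1}] ⇒ (1 − 1/6z)y_{n+1} = (1 + 5/6z)y_n
  R(z) = (1 + 5/6z)/(1 − 1/6z).

Boundary: |R(x)|=1, x<0.
x=-1.25: |R|=0.0345
R=−1: 1+5/6x = −1+1/6x ⇒ -2/3x=2 ⇒ x=2/(-2/3)=-3.0000
Confirm numerically:
  x=-2.845: |R|=0.92990 <1
  x=-1.846: |R|=0.41167 <1
  x=-1.475: |R|=0.18395 <1
  x=-1.280: |R|=0.05495 <1
  x=-3.551: |R|=1.23076 >1
  x=-3.192: |R|=1.08355 >1
  x=-3.174: |R|=1.07587 >1
Interval (-3.0000, 0).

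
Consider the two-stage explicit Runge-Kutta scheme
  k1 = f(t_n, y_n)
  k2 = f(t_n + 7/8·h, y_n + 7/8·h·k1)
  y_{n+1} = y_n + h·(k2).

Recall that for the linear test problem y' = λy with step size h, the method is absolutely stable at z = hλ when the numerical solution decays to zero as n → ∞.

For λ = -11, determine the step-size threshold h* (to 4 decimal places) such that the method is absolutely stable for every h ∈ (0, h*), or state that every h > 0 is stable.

Set f=λy, z=hλ:
  k1=λy_n ⇒ h·k1=z·y_n;  k2=λ(1+7/8z)y_n ⇒ h·k2=z(1+7/8z)y_n
  y_{n+1}/y_n = 1 + z(1+7/8z) = 1 + z + 7/8z²
  R(z) = 1 + z + 7/8z².

Solve |R(x)|<1 on ℝ⁻.
x=-1.67: |R|=1.7703
R=1: x+7/8x²=0 ⇒ x=−8/7=-1.1429; min R=1−1/(4·7/8)=0.7143>−1
Confirm numerically:
  x=-0.893: |R|=0.80477 <1
  x=-0.838: |R|=0.77646 <1
  x=-0.811: |R|=0.76451 <1
  x=-0.787: |R|=0.75495 <1
  x=-1.730: |R|=1.88879 >1
  x=-1.453: |R|=1.39431 >1
  x=-1.352: |R|=1.24742 >1
Stable set (-1.1429, 0).

(-1.1429,0); λ=-11 ⇒ h* = (8/7)/11 = 0.1039.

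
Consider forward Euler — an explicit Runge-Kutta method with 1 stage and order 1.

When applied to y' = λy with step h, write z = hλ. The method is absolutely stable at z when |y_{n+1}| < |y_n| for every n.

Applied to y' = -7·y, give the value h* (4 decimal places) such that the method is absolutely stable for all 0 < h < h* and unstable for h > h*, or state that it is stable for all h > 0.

(-2.0000,0); λ=-7 ⇒ h* = 0.2857.

Set f=λy, z=hλ:
  order 1, 1-stage ⇒ R(z)=1+z
  (e.g. R(-1.72)=-0.72000, |R|=0.72000)

Need |R(x)|<1, x<0.
x=-1.72: |R|=0.7200
|R(-1.91)|=0.9100 |R(-0.87)|=0.1300 |R(-0.86)|=0.1400
Bisect:
  x_lo=-2.6212 |R|=1.6212  x_hi=-0.3428 |R|=0.6572
  mid=-1.48200 |R|=0.48200 →hi
  mid=-2.05159 |R|=1.05159 →lo
  mid=-1.76679 |R|=0.76679 →hi
  mid=-1.90919 |R|=0.90919 →hi
  mid=-1.98039 |R|=0.98039 →hi
  mid=-2.01599 |R|=1.01599 →lo
  mid=-1.99819 |R|=0.99819 →hi
  ...
  [-2.00014,-2.00000] ⇒ x*=-2.0000
Stable set (-2.0000, 0).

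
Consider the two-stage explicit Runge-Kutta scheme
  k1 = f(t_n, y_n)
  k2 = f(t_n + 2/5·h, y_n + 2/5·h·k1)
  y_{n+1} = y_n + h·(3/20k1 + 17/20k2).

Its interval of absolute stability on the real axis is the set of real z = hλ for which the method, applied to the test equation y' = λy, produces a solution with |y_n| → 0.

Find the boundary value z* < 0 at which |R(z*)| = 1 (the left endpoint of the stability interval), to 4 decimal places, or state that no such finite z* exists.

Test eqn y'=λy, z=hλ:
  k1=λy_n ⇒ h·k1=z·y_n;  k2=λ(1+2/5z)y_n ⇒ h·k2=z(1+2/5z)y_n
  y_{n+1}/y_n = 1 + 3/20z + 17/20z(1+2/5z) = 1 + z + 17/50z²
  ⇒ R(z) = 1 + z + 17/50z².

Solve |R(x)|<1 on ℝ⁻.
x=-1.32: |R|=0.2724
R=1: x+17/50x²=0 ⇒ x=−50/17=-2.9412; min R=1−1/(4·17/50)=0.2647>−1
Confirm numerically:
  x=-2.714: |R|=0.79037 <1
  x=-2.600: |R|=0.69840 <1
  x=-2.252: |R|=0.47231 <1
  x=-3.365: |R|=1.48490 >1
  x=-3.237: |R|=1.32558 >1
  x=-3.097: |R|=1.16408 >1
So |R|<1 on (-2.9412, 0).

left endpoint -2.9412.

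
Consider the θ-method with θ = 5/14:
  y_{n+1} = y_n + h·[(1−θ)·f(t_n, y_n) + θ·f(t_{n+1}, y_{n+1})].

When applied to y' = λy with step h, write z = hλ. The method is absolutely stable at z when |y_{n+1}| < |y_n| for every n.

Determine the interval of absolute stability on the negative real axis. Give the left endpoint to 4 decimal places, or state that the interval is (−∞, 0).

With y'=λy (z=hλ):
  y_{n+1} = y_n + z·[9/14·y_n + 5/14·y_{n+1}] ⇒ (1 − 5/14z)y_{n+1} = (1 + 9/14z)y_n
  R(z) = (1 + 9/14z)/(1 − 5/14z).

Find x<0 with |R(x)|<1.
x=-1.71: |R|=0.0616
R=−1: 1+9/14x = −1+5/14x ⇒ -2/7x=2 ⇒ x=2/(-2/7)=-7.0000
Confirm numerically:
  x=-6.512: |R|=0.95808 <1
  x=-6.495: |R|=0.95654 <1
  x=-4.408: |R|=0.71232 <1
  x=-4.230: |R|=0.68478 <1
  x=-7.584: |R|=1.04499 >1
  x=-7.490: |R|=1.03810 >1
  x=-7.342: |R|=1.02698 >1
So |R|<1 on (-7.0000, 0).

(-7.0000, 0).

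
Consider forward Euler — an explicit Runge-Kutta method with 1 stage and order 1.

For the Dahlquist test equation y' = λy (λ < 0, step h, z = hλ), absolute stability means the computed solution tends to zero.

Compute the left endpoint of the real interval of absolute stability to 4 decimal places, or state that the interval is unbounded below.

z* = -2.0000.

Test eqn y'=λy, z=hλ:
  order 1, 1-stage ⇒ R(z)=1+z
  (e.g. R(-1.76)=-0.76000, |R|=0.76000)

Solve |R(x)|<1 on ℝ⁻.
x=-1.76: |R|=0.7600
|R(-1.61)|=0.6100 |R(-1.05)|=0.0500 |R(-1)|=0.0000
Bisect:
  x_lo=-2.6084 |R|=1.6084  x_hi=-0.1033 |R|=0.8967
  mid=-1.35584 |R|=0.35584 →hi
  mid=-1.98212 |R|=0.98212 →hi
  mid=-2.29526 |R|=1.29526 →lo
  mid=-2.13869 |R|=1.13869 →lo
  mid=-2.06040 |R|=1.06040 →lo
  mid=-2.02126 |R|=1.02126 →lo
  mid=-2.00169 |R|=1.00169 →lo
  mid=-1.99191 |R|=0.99191 →hi
  mid=-1.99680 |R|=0.99680 →hi
  mid=-1.99924 |R|=0.99924 →hi
  ...
  [-2.00001,-1.99986] ⇒ x*=-2.0000
So |R|<1 on (-2.0000, 0).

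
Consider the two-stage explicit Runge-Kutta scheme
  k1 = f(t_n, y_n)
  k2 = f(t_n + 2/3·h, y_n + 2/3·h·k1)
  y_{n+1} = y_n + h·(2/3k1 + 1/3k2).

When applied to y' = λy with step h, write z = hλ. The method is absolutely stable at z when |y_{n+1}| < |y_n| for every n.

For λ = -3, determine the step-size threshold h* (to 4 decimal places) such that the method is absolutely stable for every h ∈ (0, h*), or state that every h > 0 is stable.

On y'=λy, z=hλ:
  k1=λy_n ⇒ h·k1=z·y_n;  k2=λ(1+2/3z)y_n ⇒ h·k2=z(1+2/3z)y_n
  y_{n+1}/y_n = 1 + 2/3z + 1/3z(1+2/3z) = 1 + z + 2/9z²
  ⇒ R(z) = 1 + z + 2/9z².

Boundary: |R(x)|=1, x<0.
x=-1.34: |R|=0.0590
R=1: x+2/9x²=0 ⇒ x=−9/2=-4.5000; min R=1−1/(4·2/9)=-0.1250>−1
Confirm numerically:
  x=-4.426: |R|=0.92722 <1
  x=-2.932: |R|=0.02164 <1
  x=-2.490: |R|=0.11220 <1
  x=-2.266: |R|=0.12494 <1
  x=-4.921: |R|=1.46039 >1
  x=-4.873: |R|=1.40392 >1
Interval (-4.5000, 0).

(-4.5000,0); λ=-3 ⇒ h* = (9/2)/3 = 1.5000.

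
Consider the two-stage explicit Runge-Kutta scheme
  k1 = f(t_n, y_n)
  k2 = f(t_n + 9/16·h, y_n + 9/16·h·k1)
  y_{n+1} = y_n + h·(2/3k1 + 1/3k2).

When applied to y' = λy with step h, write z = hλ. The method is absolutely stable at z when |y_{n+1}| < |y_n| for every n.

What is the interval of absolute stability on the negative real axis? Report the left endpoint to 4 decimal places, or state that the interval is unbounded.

z∈(-5.3333,0).

Set f=λy, z=hλ:
  k1=λy_n ⇒ h·k1=z·y_n;  k2=λ(1+9/16z)y_n ⇒ h·k2=z(1+9/16z)y_n
  y_{n+1}/y_n = 1 + 2/3z + 1/3z(1+9/16z) = 1 + z + 3/16z²
  Hence R(z) = 1 + z + 3/16z².

Need |R(x)|<1, x<0.
x=-0.58: |R|=0.4831
R=1: x+3/16x²=0 ⇒ x=−16/3=-5.3333; min R=1−1/(4·3/16)=-0.3333>−1
Confirm numerically:
  x=-4.440: |R|=0.25630 <1
  x=-3.347: |R|=0.24655 <1
  x=-2.754: |R|=0.33190 <1
  x=-5.859: |R|=1.57748 >1
  x=-5.817: |R|=1.52753 >1
  x=-5.749: |R|=1.44806 >1
So |R|<1 on (-5.3333, 0).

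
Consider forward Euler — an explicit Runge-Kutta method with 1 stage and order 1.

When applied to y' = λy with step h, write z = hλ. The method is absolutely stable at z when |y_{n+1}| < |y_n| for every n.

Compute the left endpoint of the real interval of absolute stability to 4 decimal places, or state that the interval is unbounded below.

left endpoint -2.0000.

On y'=λy, z=hλ:
  order 1, 1-stage ⇒ R(z)=1+z
  (e.g. R(-1.75)=-0.75000, |R|=0.75000)

Find x<0 with |R(x)|<1.
x=-1.75: |R|=0.7500
|R(-2.15)|=1.1500 |R(-1.2)|=0.2000 |R(-1.15)|=0.1500
Bisect:
  x_lo=-2.7505 |R|=1.7505  x_hi=-0.2741 |R|=0.7259
  mid=-1.51232 |R|=0.51232 →hi
  mid=-2.13141 |R|=1.13141 →lo
  mid=-1.82187 |R|=0.82187 →hi
  mid=-1.97664 |R|=0.97664 →hi
  mid=-2.05403 |R|=1.05403 →lo
  mid=-2.01533 |R|=1.01533 →lo
  mid=-1.99599 |R|=0.99599 →hi
  mid=-2.00566 |R|=1.00566 →lo
  ...
  [-2.00007,-1.99992] ⇒ x*=-2.0000
Interval (-2.0000, 0).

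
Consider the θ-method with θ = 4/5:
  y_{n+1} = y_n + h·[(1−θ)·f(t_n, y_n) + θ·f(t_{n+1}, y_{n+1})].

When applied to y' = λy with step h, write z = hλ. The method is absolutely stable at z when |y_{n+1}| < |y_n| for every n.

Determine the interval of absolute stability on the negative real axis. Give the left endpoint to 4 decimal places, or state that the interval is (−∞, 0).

(−∞, 0) — no finite endpoint.

On y'=λy, z=hλ:
  y_{n+1} = y_n + z·[1/5·y_n + 4/5·y_{n+1}] ⇒ (1 − 4/5z)y_{n+1} = (1 + 1/5z)y_n
  R(z) = (1 + 1/5z)/(1 − 4/5z).

Boundary: |R(x)|=1, x<0.
x=-1.57: |R|=0.3041
x=-2: |R|=0.2308
x=-10: |R|=0.1111
x=-100: |R|=0.2346
θ=4/5≥1/2 ⇒ |1+1/5x|<|1−4/5x| ∀x<0 ⇒ unbounded interval.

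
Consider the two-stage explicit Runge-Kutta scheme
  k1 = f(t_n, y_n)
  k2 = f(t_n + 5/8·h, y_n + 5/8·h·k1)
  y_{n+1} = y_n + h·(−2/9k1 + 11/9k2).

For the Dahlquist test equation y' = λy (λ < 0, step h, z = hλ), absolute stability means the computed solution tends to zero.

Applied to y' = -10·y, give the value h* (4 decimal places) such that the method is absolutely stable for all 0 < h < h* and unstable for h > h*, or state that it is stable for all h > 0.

(-1.3091,0); λ=-10 ⇒ h* = (72/55)/10 = 0.1309.

With y'=λy (z=hλ):
  k1=λy_n ⇒ h·k1=z·y_n;  k2=λ(1+5/8z)y_n ⇒ h·k2=z(1+5/8z)y_n
  y_{n+1}/y_n = 1 − 2/9z + 11/9z(1+5/8z) = 1 + z + 55/72z²
  Hence R(z) = 1 + z + 55/72z².

Solve |R(x)|<1 on ℝ⁻.
x=-1.26: |R|=0.9527
R=1: x+55/72x²=0 ⇒ x=−72/55=-1.3091; min R=1−1/(4·55/72)=0.6727>−1
Confirm numerically:
  x=-0.970: |R|=0.74874 <1
  x=-0.948: |R|=0.73851 <1
  x=-0.928: |R|=0.72985 <1
  x=-1.880: |R|=1.81989 >1
  x=-1.444: |R|=1.14881 >1
  x=-1.405: |R|=1.10294 >1
Stable set (-1.3091, 0).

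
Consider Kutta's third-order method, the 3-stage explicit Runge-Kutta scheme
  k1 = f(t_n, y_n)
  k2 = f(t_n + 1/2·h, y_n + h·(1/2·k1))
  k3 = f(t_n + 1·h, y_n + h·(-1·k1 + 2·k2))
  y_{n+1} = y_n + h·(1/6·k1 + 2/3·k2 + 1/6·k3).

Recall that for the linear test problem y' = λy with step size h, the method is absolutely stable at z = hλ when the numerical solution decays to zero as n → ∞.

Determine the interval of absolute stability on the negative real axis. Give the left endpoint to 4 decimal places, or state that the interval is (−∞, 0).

(-2.5127, 0).

With y'=λy (z=hλ):
  order 3, 3-stage ⇒ R(z)=1+z+z^2/2+z^3/6
  (e.g. R(-0.37)=0.69001, |R|=0.69001)

Need |R(x)|<1, x<0.
x=-0.37: |R|=0.6900
|R(-2.02)|=0.3535 |R(-1.9)|=0.2382 |R(-0.51)|=0.5979
Bisect:
  x_lo=-3.4028 |R|=3.1801  x_hi=-0.1818 |R|=0.8337
  mid=-1.79230 |R|=0.14571 →hi
  mid=-2.59754 |R|=1.14496 →lo
  mid=-2.19492 |R|=0.54848 →hi
  mid=-2.39623 |R|=0.81843 →hi
  mid=-2.49689 |R|=0.97411 →hi
  mid=-2.54721 |R|=1.05758 →lo
  mid=-2.52205 |R|=1.01536 →lo
  ...
  [-2.51281,-2.51261] ⇒ x*=-2.5127
Interval (-2.5127, 0).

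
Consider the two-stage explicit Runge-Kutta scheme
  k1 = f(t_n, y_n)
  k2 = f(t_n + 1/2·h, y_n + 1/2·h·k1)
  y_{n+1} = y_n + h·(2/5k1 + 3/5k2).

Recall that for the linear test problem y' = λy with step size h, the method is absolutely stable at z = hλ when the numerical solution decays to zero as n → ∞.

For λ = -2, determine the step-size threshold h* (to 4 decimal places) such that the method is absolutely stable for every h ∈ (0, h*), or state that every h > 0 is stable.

(-3.3333,0); λ=-2 ⇒ h* = (10/3)/2 = 1.6667.

Test eqn y'=λy, z=hλ:
  k1=λy_n ⇒ h·k1=z·y_n;  k2=λ(1+1/2z)y_n ⇒ h·k2=z(1+1/2z)y_n
  y_{n+1}/y_n = 1 + 2/5z + 3/5z(1+1/2z) = 1 + z + 3/10z²
  R(z) = 1 + z + 3/10z².

Find x<0 with |R(x)|<1.
x=-1.39: |R|=0.1896
R=1: x+3/10x²=0 ⇒ x=−10/3=-3.3333; min R=1−1/(4·3/10)=0.1667>−1
Confirm numerically:
  x=-3.032: |R|=0.72591 <1
  x=-2.236: |R|=0.26391 <1
  x=-1.911: |R|=0.18458 <1
  x=-3.674: |R|=1.37548 >1
  x=-3.647: |R|=1.34318 >1
  x=-3.418: |R|=1.08682 >1
Interval (-3.3333, 0).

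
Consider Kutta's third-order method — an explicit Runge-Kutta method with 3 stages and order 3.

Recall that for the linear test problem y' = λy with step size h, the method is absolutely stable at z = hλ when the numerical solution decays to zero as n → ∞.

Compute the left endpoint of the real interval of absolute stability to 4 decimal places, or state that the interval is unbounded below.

left endpoint -2.5127.

Test eqn y'=λy, z=hλ:
  order 3, 3-stage ⇒ R(z)=1+z+z^2/2+z^3/6
  (e.g. R(-1.17)=0.24751, |R|=0.24751)

Boundary: |R(x)|=1, x<0.
x=-1.17: |R|=0.2475
|R(-2.66)|=1.2590 |R(-1.46)|=0.0871 |R(-0.92)|=0.3734
Bisect:
  x_lo=-3.1850 |R|=2.4978  x_hi=-0.1868 |R|=0.8295
  mid=-1.68591 |R|=0.06340 →hi
  mid=-2.43545 |R|=0.87735 →hi
  mid=-2.81022 |R|=1.56043 →lo
  mid=-2.62283 |R|=1.19040 →lo
  mid=-2.52914 |R|=1.02716 →lo
  mid=-2.48229 |R|=0.95063 →hi
  mid=-2.50572 |R|=0.98848 →hi
  mid=-2.51743 |R|=1.00772 →lo
  mid=-2.51157 |R|=0.99807 →hi
  mid=-2.51450 |R|=1.00289 →lo
  ...
  [-2.51285,-2.51267] ⇒ x*=-2.5127
So |R|<1 on (-2.5127, 0).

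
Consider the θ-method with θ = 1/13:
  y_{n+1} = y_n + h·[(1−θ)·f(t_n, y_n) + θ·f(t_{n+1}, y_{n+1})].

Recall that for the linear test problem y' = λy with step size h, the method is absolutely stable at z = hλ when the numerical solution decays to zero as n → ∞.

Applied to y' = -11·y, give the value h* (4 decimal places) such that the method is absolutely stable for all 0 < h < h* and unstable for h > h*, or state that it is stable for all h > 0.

(-2.3636,0); λ=-11 ⇒ h* = (26/11)/11 = 0.2149.

With y'=λy (z=hλ):
  y_{n+1} = y_n + z·[12/13·y_n + 1/13·y_{n+1}] ⇒ (1 − 1/13z)y_{n+1} = (1 + 12/13z)y_n
  Hence R(z) = (1 + 12/13z)/(1 − 1/13z).

Need |R(x)|<1, x<0.
x=-0.36: |R|=0.6497
R=−1: 1+12/13x = −1+1/13x ⇒ -11/13x=2 ⇒ x=2/(-11/13)=-2.3636
Confirm numerically:
  x=-2.007: |R|=0.73859 <1
  x=-1.236: |R|=0.12869 <1
  x=-1.020: |R|=0.05421 <1
  x=-2.525: |R|=1.11433 >1
  x=-2.483: |R|=1.08480 >1
  x=-2.393: |R|=1.02098 >1
Stable set (-2.3636, 0).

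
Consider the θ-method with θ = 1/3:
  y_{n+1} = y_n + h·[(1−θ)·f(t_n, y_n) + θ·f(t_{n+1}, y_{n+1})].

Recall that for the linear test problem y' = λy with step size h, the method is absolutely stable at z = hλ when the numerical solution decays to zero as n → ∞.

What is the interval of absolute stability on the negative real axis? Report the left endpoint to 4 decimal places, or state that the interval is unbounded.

Set f=λy, z=hλ:
  y_{n+1} = y_n + z·[2/3·y_n + 1/3·y_{n+1}] ⇒ (1 − 1/3z)y_{n+1} = (1 + 2/3z)y_n
  ⇒ R(z) = (1 + 2/3z)/(1 − 1/3z).

Find x<0 with |R(x)|<1.
x=-1.36: |R|=0.0642
R=−1: 1+2/3x = −1+1/3x ⇒ -1/3x=2 ⇒ x=2/(-1/3)=-6.0000
Confirm numerically:
  x=-5.978: |R|=0.99755 <1
  x=-5.790: |R|=0.97611 <1
  x=-4.995: |R|=0.87430 <1
  x=-3.212: |R|=0.55119 <1
  x=-6.575: |R|=1.06005 >1
  x=-6.031: |R|=1.00343 >1
So |R|<1 on (-6.0000, 0).

z∈(-6.0000,0).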